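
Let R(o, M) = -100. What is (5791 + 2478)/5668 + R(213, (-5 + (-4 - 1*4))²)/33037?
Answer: 272616153/187253716 ≈ 1.4559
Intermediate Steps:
(5791 + 2478)/5668 + R(213, (-5 + (-4 - 1*4))²)/33037 = (5791 + 2478)/5668 - 100/33037 = 8269*(1/5668) - 100*1/33037 = 8269/5668 - 100/33037 = 272616153/187253716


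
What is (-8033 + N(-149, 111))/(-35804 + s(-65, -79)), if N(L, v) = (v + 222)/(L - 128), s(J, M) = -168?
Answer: 1112737/4982122 ≈ 0.22335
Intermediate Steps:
N(L, v) = (222 + v)/(-128 + L)
(-8033 + N(-149, 111))/(-35804 + s(-65, -79)) = (-8033 + (222 + 111)/(-128 - 149))/(-35804 - 168) = (-8033 + 333/(-277))/(-35972) = (-8033 - 1/277*333)*(-1/35972) = (-8033 - 333/277)*(-1/35972) = -2225474/277*(-1/35972) = 1112737/4982122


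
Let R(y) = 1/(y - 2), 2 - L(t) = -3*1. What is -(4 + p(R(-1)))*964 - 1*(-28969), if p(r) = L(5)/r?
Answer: 39573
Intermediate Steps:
L(t) = 5 (L(t) = 2 - (-3) = 2 - 1*(-3) = 2 + 3 = 5)
R(y) = 1/(-2 + y)
p(r) = 5/r
-(4 + p(R(-1)))*964 - 1*(-28969) = -(4 + 5/(1/(-2 - 1)))*964 - 1*(-28969) = -(4 + 5/(1/(-3)))*964 + 28969 = -(4 + 5/(-1/3))*964 + 28969 = -(4 + 5*(-3))*964 + 28969 = -(4 - 15)*964 + 28969 = -1*(-11)*964 + 28969 = 11*964 + 28969 = 10604 + 28969 = 39573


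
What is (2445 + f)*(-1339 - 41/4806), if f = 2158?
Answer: -29621570825/4806 ≈ -6.1635e+6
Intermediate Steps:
(2445 + f)*(-1339 - 41/4806) = (2445 + 2158)*(-1339 - 41/4806) = 4603*(-1339 - 41*1/4806) = 4603*(-1339 - 41/4806) = 4603*(-6435275/4806) = -29621570825/4806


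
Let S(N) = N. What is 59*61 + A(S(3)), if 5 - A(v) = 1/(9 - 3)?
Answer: 21623/6 ≈ 3603.8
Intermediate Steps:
A(v) = 29/6 (A(v) = 5 - 1/(9 - 3) = 5 - 1/6 = 29/6)
59*61 + A(S(3)) = 59*61 + 29/6 = 3599 + 29/6 = 21623/6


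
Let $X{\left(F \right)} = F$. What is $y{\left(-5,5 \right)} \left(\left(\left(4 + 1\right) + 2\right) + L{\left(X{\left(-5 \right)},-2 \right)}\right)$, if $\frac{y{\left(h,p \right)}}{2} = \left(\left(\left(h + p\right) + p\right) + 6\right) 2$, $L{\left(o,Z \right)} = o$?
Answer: $88$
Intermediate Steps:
$y{\left(h,p \right)} = 24 + 4 h + 8 p$ ($y{\left(h,p \right)} = 2 \left(\left(\left(h + p\right) + p\right) + 6\right) 2 = 2 \left(\left(h + 2 p\right) + 6\right) 2 = 2 \left(6 + h + 2 p\right) 2 = 2 \left(12 + 2 h + 4 p\right) = 24 + 4 h + 8 p$)
$y{\left(-5,5 \right)} \left(\left(\left(4 + 1\right) + 2\right) + L{\left(X{\left(-5 \right)},-2 \right)}\right) = \left(24 + 4 \left(-5\right) + 8 \cdot 5\right) \left(\left(\left(4 + 1\right) + 2\right) - 5\right) = \left(24 - 20 + 40\right) \left(\left(5 + 2\right) - 5\right) = 44 \left(7 - 5\right) = 44 \cdot 2 = 88$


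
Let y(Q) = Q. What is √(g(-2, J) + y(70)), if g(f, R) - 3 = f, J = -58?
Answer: √71 ≈ 8.4261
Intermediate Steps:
g(f, R) = 3 + f
√(g(-2, J) + y(70)) = √((3 - 2) + 70) = √(1 + 70) = √71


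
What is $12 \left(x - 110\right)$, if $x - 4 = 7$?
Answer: $-1188$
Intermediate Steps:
$x = 11$ ($x = 4 + 7 = 11$)
$12 \left(x - 110\right) = 12 \left(11 - 110\right) = 12 \left(-99\right) = -1188$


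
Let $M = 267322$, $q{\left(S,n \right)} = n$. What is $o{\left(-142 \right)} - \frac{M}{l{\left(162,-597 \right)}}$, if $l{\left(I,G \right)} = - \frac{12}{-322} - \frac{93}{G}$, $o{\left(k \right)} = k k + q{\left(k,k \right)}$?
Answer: $- \frac{8440893488}{6185} \approx -1.3647 \cdot 10^{6}$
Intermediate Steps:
$o{\left(k \right)} = k + k^{2}$ ($o{\left(k \right)} = k k + k = k^{2} + k = k + k^{2}$)
$l{\left(I,G \right)} = \frac{6}{161} - \frac{93}{G}$ ($l{\left(I,G \right)} = \left(-12\right) \left(- \frac{1}{322}\right) - \frac{93}{G} = \frac{6}{161} - \frac{93}{G}$)
$o{\left(-142 \right)} - \frac{M}{l{\left(162,-597 \right)}} = - 142 \left(1 - 142\right) - \frac{267322}{\frac{6}{161} - \frac{93}{-597}} = \left(-142\right) \left(-141\right) - \frac{267322}{\frac{6}{161} - - \frac{31}{199}} = 20022 - \frac{267322}{\frac{6}{161} + \frac{31}{199}} = 20022 - \frac{267322}{\frac{6185}{32039}} = 20022 - 267322 \cdot \frac{32039}{6185} = 20022 - \frac{8564729558}{6185} = - \frac{8440893488}{6185}$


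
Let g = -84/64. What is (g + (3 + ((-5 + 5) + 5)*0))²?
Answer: 729/256 ≈ 2.8477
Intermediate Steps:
g = -21/16 (g = -84*1/64 = -21/16 ≈ -1.3125)
(g + (3 + ((-5 + 5) + 5)*0))² = (-21/16 + (3 + ((-5 + 5) + 5)*0))² = (-21/16 + (3 + (0 + 5)*0))² = (-21/16 + (3 + 5*0))² = (-21/16 + (3 + 0))² = (-21/16 + 3)² = (27/16)² = 729/256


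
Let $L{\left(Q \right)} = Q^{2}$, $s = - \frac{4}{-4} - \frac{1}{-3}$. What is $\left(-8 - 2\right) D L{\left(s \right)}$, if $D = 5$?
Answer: $- \frac{800}{9} \approx -88.889$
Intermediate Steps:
$s = \frac{4}{3}$ ($s = \left(-4\right) \left(- \frac{1}{4}\right) - - \frac{1}{3} = 1 + \frac{1}{3} = \frac{4}{3} \approx 1.3333$)
$\left(-8 - 2\right) D L{\left(s \right)} = \left(-8 - 2\right) 5 \left(\frac{4}{3}\right)^{2} = \left(-8 - 2\right) 5 \cdot \frac{16}{9} = \left(-10\right) 5 \cdot \frac{16}{9} = \left(-50\right) \frac{16}{9} = - \frac{800}{9}$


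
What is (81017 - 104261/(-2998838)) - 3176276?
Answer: -9282180204781/2998838 ≈ -3.0953e+6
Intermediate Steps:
(81017 - 104261/(-2998838)) - 3176276 = (81017 - 104261*(-1/2998838)) - 3176276 = (81017 + 104261/2998838) - 3176276 = 242956962507/2998838 - 3176276 = -9282180204781/2998838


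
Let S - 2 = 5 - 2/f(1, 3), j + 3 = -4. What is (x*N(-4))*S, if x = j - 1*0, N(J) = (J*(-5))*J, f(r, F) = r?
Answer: 2800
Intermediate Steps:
j = -7 (j = -3 - 4 = -7)
S = 5 (S = 2 + (5 - 2/1) = 2 + (5 - 2) = 2 + 3 = 5)
N(J) = -5*J**2 (N(J) = (-5*J)*J = -5*J**2)
x = -7 (x = -7 - 1*0 = -7 + 0 = -7)
(x*N(-4))*S = -(-35)*(-4)**2*5 = -(-35)*16*5 = -7*(-80)*5 = 560*5 = 2800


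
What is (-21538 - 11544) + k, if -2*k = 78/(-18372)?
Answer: -202594155/6124 ≈ -33082.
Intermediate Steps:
k = 13/6124 (k = -39/(-18372) = -39*(-1)/18372 = -½*(-13/3062) = 13/6124 ≈ 0.0021228)
(-21538 - 11544) + k = (-21538 - 11544) + 13/6124 = -33082 + 13/6124 = -202594155/6124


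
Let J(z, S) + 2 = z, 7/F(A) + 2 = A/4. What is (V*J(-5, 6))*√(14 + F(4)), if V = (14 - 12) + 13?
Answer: -105*√7 ≈ -277.80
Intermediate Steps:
F(A) = 7/(-2 + A/4)
J(z, S) = -2 + z
V = 15 (V = 2 + 13 = 15)
(V*J(-5, 6))*√(14 + F(4)) = (15*(-2 - 5))*√(14 + 28/(-8 + 4)) = (15*(-7))*√(14 + 28/(-4)) = -105*√(14 + 28*(-¼)) = -105*√(14 - 7) = -105*√7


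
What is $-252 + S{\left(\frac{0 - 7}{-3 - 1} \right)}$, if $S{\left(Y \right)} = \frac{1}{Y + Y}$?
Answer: $- \frac{1762}{7} \approx -251.71$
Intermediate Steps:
$S{\left(Y \right)} = \frac{1}{2 Y}$
$-252 + S{\left(\frac{0 - 7}{-3 - 1} \right)} = -252 + \frac{1}{2 \frac{0 - 7}{-3 - 1}} = -252 + \frac{1}{2 \left(- \frac{7}{-4}\right)} = -252 + \frac{1}{2 \left(\left(-7\right) \left(- \frac{1}{4}\right)\right)} = -252 + \frac{1}{2 \cdot \frac{7}{4}} = -252 + \frac{1}{2} \cdot \frac{4}{7} = -252 + \frac{2}{7} = - \frac{1762}{7}$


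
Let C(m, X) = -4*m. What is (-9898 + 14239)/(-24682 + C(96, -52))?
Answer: -4341/25066 ≈ -0.17318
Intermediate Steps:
(-9898 + 14239)/(-24682 + C(96, -52)) = (-9898 + 14239)/(-24682 - 4*96) = 4341/(-24682 - 384) = 4341/(-25066) = 4341*(-1/25066) = -4341/25066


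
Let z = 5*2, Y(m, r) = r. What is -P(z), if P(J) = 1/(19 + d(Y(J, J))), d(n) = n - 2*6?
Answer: -1/17 ≈ -0.058824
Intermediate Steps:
d(n) = -12 + n (d(n) = n - 12 = -12 + n)
z = 10
P(J) = 1/(7 + J) (P(J) = 1/(19 + (-12 + J)) = 1/(7 + J))
-P(z) = -1/(7 + 10) = -1/17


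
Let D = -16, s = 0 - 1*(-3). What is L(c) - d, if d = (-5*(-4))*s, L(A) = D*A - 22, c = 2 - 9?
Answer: 30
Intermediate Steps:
s = 3 (s = 0 + 3 = 3)
c = -7
L(A) = -22 - 16*A (L(A) = -16*A - 22 = -22 - 16*A)
d = 60 (d = -5*(-4)*3 = 20*3 = 60)
L(c) - d = (-22 - 16*(-7)) - 1*60 = (-22 + 112) - 60 = 90 - 60 = 30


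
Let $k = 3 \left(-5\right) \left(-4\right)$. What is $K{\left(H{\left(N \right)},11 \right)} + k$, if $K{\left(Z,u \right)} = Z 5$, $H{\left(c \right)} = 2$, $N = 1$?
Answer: $70$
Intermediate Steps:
$K{\left(Z,u \right)} = 5 Z$
$k = 60$ ($k = \left(-15\right) \left(-4\right) = 60$)
$K{\left(H{\left(N \right)},11 \right)} + k = 5 \cdot 2 + 60 = 10 + 60 = 70$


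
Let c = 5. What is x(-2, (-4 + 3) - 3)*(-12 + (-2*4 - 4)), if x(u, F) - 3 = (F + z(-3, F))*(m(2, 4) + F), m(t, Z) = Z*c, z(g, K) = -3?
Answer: 2616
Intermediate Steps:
m(t, Z) = 5*Z (m(t, Z) = Z*5 = 5*Z)
x(u, F) = 3 + (-3 + F)*(20 + F) (x(u, F) = 3 + (F - 3)*(5*4 + F) = 3 + (-3 + F)*(20 + F))
x(-2, (-4 + 3) - 3)*(-12 + (-2*4 - 4)) = (-57 + ((-4 + 3) - 3)**2 + 17*((-4 + 3) - 3))*(-12 + (-2*4 - 4)) = (-57 + (-1 - 3)**2 + 17*(-1 - 3))*(-12 + (-8 - 4)) = (-57 + (-4)**2 + 17*(-4))*(-12 - 12) = (-57 + 16 - 68)*(-24) = -109*(-24) = 2616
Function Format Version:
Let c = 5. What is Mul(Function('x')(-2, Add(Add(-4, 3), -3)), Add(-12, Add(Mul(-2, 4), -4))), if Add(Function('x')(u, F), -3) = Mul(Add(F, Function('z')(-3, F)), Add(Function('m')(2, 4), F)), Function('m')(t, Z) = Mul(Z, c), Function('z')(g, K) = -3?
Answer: 2616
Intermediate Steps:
Function('m')(t, Z) = Mul(5, Z) (Function('m')(t, Z) = Mul(Z, 5) = Mul(5, Z))
Function('x')(u, F) = Add(3, Mul(Add(-3, F), Add(20, F))) (Function('x')(u, F) = Add(3, Mul(Add(F, -3), Add(Mul(5, 4), F))) = Add(3, Mul(Add(-3, F), Add(20, F))))
Mul(Function('x')(-2, Add(Add(-4, 3), -3)), Add(-12, Add(Mul(-2, 4), -4))) = Mul(Add(-57, Pow(Add(Add(-4, 3), -3), 2), Mul(17, Add(Add(-4, 3), -3))), Add(-12, Add(Mul(-2, 4), -4))) = Mul(Add(-57, Pow(Add(-1, -3), 2), Mul(17, Add(-1, -3))), Add(-12, Add(-8, -4))) = Mul(Add(-57, Pow(-4, 2), Mul(17, -4)), Add(-12, -12)) = Mul(Add(-57, 16, -68), -24) = Mul(-109, -24) = 2616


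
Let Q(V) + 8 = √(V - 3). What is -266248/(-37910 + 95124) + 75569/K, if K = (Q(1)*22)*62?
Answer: -3659846755/321914571 - 75569*I*√2/90024 ≈ -11.369 - 1.1871*I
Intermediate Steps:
Q(V) = -8 + √(-3 + V) (Q(V) = -8 + √(V - 3) = -8 + √(-3 + V))
K = -10912 + 1364*I*√2 (K = ((-8 + √(-3 + 1))*22)*62 = ((-8 + √(-2))*22)*62 = ((-8 + I*√2)*22)*62 = (-176 + 22*I*√2)*62 = -10912 + 1364*I*√2 ≈ -10912.0 + 1929.0*I)
-266248/(-37910 + 95124) + 75569/K = -266248/(-37910 + 95124) + 75569/(-10912 + 1364*I*√2) = -266248/57214 + 75569/(-10912 + 1364*I*√2) = -266248*1/57214 + 75569/(-10912 + 1364*I*√2) = -133124/28607 + 75569/(-10912 + 1364*I*√2)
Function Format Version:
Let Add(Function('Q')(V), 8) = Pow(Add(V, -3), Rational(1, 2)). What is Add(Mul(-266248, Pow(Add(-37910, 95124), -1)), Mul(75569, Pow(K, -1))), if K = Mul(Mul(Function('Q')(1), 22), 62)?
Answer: Add(Rational(-3659846755, 321914571), Mul(Rational(-75569, 90024), I, Pow(2, Rational(1, 2)))) ≈ Add(-11.369, Mul(-1.1871, I))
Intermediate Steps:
Function('Q')(V) = Add(-8, Pow(Add(-3, V), Rational(1, 2))) (Function('Q')(V) = Add(-8, Pow(Add(V, -3), Rational(1, 2))) = Add(-8, Pow(Add(-3, V), Rational(1, 2))))
K = Add(-10912, Mul(1364, I, Pow(2, Rational(1, 2)))) (K = Mul(Mul(Add(-8, Pow(Add(-3, 1), Rational(1, 2))), 22), 62) = Mul(Mul(Add(-8, Pow(-2, Rational(1, 2))), 22), 62) = Mul(Mul(Add(-8, Mul(I, Pow(2, Rational(1, 2)))), 22), 62) = Mul(Add(-176, Mul(22, I, Pow(2, Rational(1, 2)))), 62) = Add(-10912, Mul(1364, I, Pow(2, Rational(1, 2)))) ≈ Add(-10912., Mul(1929.0, I)))
Add(Mul(-266248, Pow(Add(-37910, 95124), -1)), Mul(75569, Pow(K, -1))) = Add(Mul(-266248, Pow(Add(-37910, 95124), -1)), Mul(75569, Pow(Add(-10912, Mul(1364, I, Pow(2, Rational(1, 2)))), -1))) = Add(Mul(-266248, Pow(57214, -1)), Mul(75569, Pow(Add(-10912, Mul(1364, I, Pow(2, Rational(1, 2)))), -1))) = Add(Mul(-266248, Rational(1, 57214)), Mul(75569, Pow(Add(-10912, Mul(1364, I, Pow(2, Rational(1, 2)))), -1))) = Add(Rational(-133124, 28607), Mul(75569, Pow(Add(-10912, Mul(1364, I, Pow(2, Rational(1, 2)))), -1)))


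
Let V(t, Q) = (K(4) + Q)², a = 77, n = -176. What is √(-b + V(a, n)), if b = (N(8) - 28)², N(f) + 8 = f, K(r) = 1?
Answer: 7*√609 ≈ 172.75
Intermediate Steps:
N(f) = -8 + f
V(t, Q) = (1 + Q)²
b = 784 (b = ((-8 + 8) - 28)² = (0 - 28)² = (-28)² = 784)
√(-b + V(a, n)) = √(-1*784 + (1 - 176)²) = √(-784 + (-175)²) = √(-784 + 30625) = √29841 = 7*√609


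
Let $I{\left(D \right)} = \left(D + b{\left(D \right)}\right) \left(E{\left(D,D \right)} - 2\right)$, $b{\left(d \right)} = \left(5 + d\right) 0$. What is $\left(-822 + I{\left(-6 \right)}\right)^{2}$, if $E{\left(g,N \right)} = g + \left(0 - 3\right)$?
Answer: $571536$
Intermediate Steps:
$b{\left(d \right)} = 0$
$E{\left(g,N \right)} = -3 + g$ ($E{\left(g,N \right)} = g + \left(0 - 3\right) = g - 3 = -3 + g$)
$I{\left(D \right)} = D \left(-5 + D\right)$ ($I{\left(D \right)} = \left(D + 0\right) \left(\left(-3 + D\right) - 2\right) = D \left(-5 + D\right)$)
$\left(-822 + I{\left(-6 \right)}\right)^{2} = \left(-822 - 6 \left(-5 - 6\right)\right)^{2} = \left(-822 - -66\right)^{2} = \left(-822 + 66\right)^{2} = \left(-756\right)^{2} = 571536$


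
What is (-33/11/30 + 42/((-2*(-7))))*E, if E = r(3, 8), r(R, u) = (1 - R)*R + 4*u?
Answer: 377/5 ≈ 75.400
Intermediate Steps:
r(R, u) = 4*u + R*(1 - R) (r(R, u) = R*(1 - R) + 4*u = 4*u + R*(1 - R))
E = 26 (E = 3 - 1*3² + 4*8 = 3 - 1*9 + 32 = 3 - 9 + 32 = 26)
(-33/11/30 + 42/((-2*(-7))))*E = (-33/11/30 + 42/((-2*(-7))))*26 = (-33*1/11*(1/30) + 42/14)*26 = (-3*1/30 + 42*(1/14))*26 = (-⅒ + 3)*26 = (29/10)*26 = 377/5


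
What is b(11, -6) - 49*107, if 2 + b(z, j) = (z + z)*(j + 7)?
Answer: -5223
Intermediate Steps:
b(z, j) = -2 + 2*z*(7 + j) (b(z, j) = -2 + (z + z)*(j + 7) = -2 + (2*z)*(7 + j) = -2 + 2*z*(7 + j))
b(11, -6) - 49*107 = (-2 + 14*11 + 2*(-6)*11) - 49*107 = (-2 + 154 - 132) - 5243 = 20 - 5243 = -5223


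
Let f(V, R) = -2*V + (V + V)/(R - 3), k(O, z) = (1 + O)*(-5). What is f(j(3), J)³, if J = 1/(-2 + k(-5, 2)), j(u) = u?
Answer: -77308776/148877 ≈ -519.28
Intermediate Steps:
k(O, z) = -5 - 5*O
J = 1/18 (J = 1/(-2 + (-5 - 5*(-5))) = 1/(-2 + (-5 + 25)) = 1/(-2 + 20) = 1/18 ≈ 0.055556)
f(V, R) = -2*V + 2*V/(-3 + R) (f(V, R) = -2*V + (2*V)/(-3 + R) = -2*V + 2*V/(-3 + R))
f(j(3), J)³ = (2*3*(4 - 1*1/18)/(-3 + 1/18))³ = (2*3*(4 - 1/18)/(-53/18))³ = (2*3*(-18/53)*(71/18))³ = (-426/53)³ = -77308776/148877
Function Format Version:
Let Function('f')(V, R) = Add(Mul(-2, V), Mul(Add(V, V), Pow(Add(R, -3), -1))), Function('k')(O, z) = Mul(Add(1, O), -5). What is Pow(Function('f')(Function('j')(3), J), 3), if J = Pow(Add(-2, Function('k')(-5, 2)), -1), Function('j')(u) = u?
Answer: Rational(-77308776, 148877) ≈ -519.28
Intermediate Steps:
Function('k')(O, z) = Add(-5, Mul(-5, O))
J = Rational(1, 18) (J = Pow(Add(-2, Add(-5, Mul(-5, -5))), -1) = Pow(Add(-2, Add(-5, 25)), -1) = Pow(Add(-2, 20), -1) = Pow(18, -1) = Rational(1, 18) ≈ 0.055556)
Function('f')(V, R) = Add(Mul(-2, V), Mul(2, V, Pow(Add(-3, R), -1))) (Function('f')(V, R) = Add(Mul(-2, V), Mul(Mul(2, V), Pow(Add(-3, R), -1))) = Add(Mul(-2, V), Mul(2, V, Pow(Add(-3, R), -1))))
Pow(Function('f')(Function('j')(3), J), 3) = Pow(Mul(2, 3, Pow(Add(-3, Rational(1, 18)), -1), Add(4, Mul(-1, Rational(1, 18)))), 3) = Pow(Mul(2, 3, Pow(Rational(-53, 18), -1), Add(4, Rational(-1, 18))), 3) = Pow(Mul(2, 3, Rational(-18, 53), Rational(71, 18)), 3) = Pow(Rational(-426, 53), 3) = Rational(-77308776, 148877)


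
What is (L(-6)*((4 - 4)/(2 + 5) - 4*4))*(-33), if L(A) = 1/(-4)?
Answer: -132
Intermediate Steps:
L(A) = -1/4
(L(-6)*((4 - 4)/(2 + 5) - 4*4))*(-33) = -((4 - 4)/(2 + 5) - 4*4)/4*(-33) = -(0/7 - 16)/4*(-33) = -(0*(1/7) - 16)/4*(-33) = -(0 - 16)/4*(-33) = -1/4*(-16)*(-33) = 4*(-33) = -132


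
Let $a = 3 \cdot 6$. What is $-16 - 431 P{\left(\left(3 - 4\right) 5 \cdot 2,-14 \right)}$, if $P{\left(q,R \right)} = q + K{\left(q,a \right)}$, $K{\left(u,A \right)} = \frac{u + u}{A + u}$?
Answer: $\frac{10743}{2} \approx 5371.5$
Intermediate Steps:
$a = 18$
$K{\left(u,A \right)} = \frac{2 u}{A + u}$
$P{\left(q,R \right)} = q + \frac{2 q}{18 + q}$
$-16 - 431 P{\left(\left(3 - 4\right) 5 \cdot 2,-14 \right)} = -16 - 431 \frac{\left(3 - 4\right) 5 \cdot 2 \left(20 + \left(3 - 4\right) 5 \cdot 2\right)}{18 + \left(3 - 4\right) 5 \cdot 2} = -16 - 431 \frac{\left(-1\right) 5 \cdot 2 \left(20 + \left(-1\right) 5 \cdot 2\right)}{18 + \left(-1\right) 5 \cdot 2} = -16 - 431 \frac{\left(-5\right) 2 \left(20 - 10\right)}{18 - 10} = -16 - 431 \left(- \frac{10 \left(20 - 10\right)}{18 - 10}\right) = -16 - 431 \left(\left(-10\right) \frac{1}{8} \cdot 10\right) = -16 - - \frac{10775}{2} = -16 + \frac{10775}{2} = \frac{10743}{2}$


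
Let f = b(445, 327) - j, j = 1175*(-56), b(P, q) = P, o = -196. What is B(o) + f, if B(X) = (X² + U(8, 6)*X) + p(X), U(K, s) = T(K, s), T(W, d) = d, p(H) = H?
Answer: 103289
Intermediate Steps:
j = -65800
U(K, s) = s
f = 66245 (f = 445 - 1*(-65800) = 445 + 65800 = 66245)
B(X) = X² + 7*X (B(X) = (X² + 6*X) + X = X² + 7*X)
B(o) + f = -196*(7 - 196) + 66245 = -196*(-189) + 66245 = 37044 + 66245 = 103289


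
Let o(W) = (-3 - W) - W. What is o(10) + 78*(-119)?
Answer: -9305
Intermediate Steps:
o(W) = -3 - 2*W
o(10) + 78*(-119) = (-3 - 2*10) + 78*(-119) = (-3 - 20) - 9282 = -23 - 9282 = -9305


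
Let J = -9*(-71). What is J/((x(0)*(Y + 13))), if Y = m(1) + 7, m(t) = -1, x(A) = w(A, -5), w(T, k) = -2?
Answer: -639/38 ≈ -16.816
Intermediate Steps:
x(A) = -2
Y = 6 (Y = -1 + 7 = 6)
J = 639
J/((x(0)*(Y + 13))) = 639/((-2*(6 + 13))) = 639/((-2*19)) = 639/(-38) = 639*(-1/38) = -639/38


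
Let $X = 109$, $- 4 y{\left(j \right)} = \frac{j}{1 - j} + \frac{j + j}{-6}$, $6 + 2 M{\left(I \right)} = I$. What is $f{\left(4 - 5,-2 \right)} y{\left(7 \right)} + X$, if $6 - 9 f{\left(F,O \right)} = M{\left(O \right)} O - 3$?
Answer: $\frac{7855}{72} \approx 109.1$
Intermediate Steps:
$M{\left(I \right)} = -3 + \frac{I}{2}$
$y{\left(j \right)} = \frac{j}{12} - \frac{j}{4 \left(1 - j\right)}$ ($y{\left(j \right)} = - \frac{\frac{j}{1 - j} + \frac{j + j}{-6}}{4} = - \frac{\frac{j}{1 - j} + 2 j \left(- \frac{1}{6}\right)}{4} = - \frac{\frac{j}{1 - j} - \frac{j}{3}}{4} = - \frac{- \frac{j}{3} + \frac{j}{1 - j}}{4} = \frac{j}{12} - \frac{j}{4 \left(1 - j\right)}$)
$f{\left(F,O \right)} = 1 - \frac{O \left(-3 + \frac{O}{2}\right)}{9}$ ($f{\left(F,O \right)} = \frac{2}{3} - \frac{\left(-3 + \frac{O}{2}\right) O - 3}{9} = \frac{2}{3} - \frac{O \left(-3 + \frac{O}{2}\right) - 3}{9} = \frac{2}{3} - \frac{-3 + O \left(-3 + \frac{O}{2}\right)}{9} = \frac{2}{3} - \left(- \frac{1}{3} + \frac{O \left(-3 + \frac{O}{2}\right)}{9}\right) = 1 - \frac{O \left(-3 + \frac{O}{2}\right)}{9}$)
$f{\left(4 - 5,-2 \right)} y{\left(7 \right)} + X = \left(1 - - \frac{-6 - 2}{9}\right) \frac{1}{12} \cdot 7 \frac{1}{-1 + 7} \left(2 + 7\right) + 109 = \left(1 - \left(- \frac{1}{9}\right) \left(-8\right)\right) \frac{1}{12} \cdot 7 \cdot \frac{1}{6} \cdot 9 + 109 = \left(1 - \frac{8}{9}\right) \frac{1}{12} \cdot 7 \cdot \frac{1}{6} \cdot 9 + 109 = \frac{1}{9} \cdot \frac{7}{8} + 109 = \frac{7}{72} + 109 = \frac{7855}{72}$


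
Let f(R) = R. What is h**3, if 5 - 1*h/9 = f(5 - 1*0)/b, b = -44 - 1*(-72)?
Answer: 1793613375/21952 ≈ 81706.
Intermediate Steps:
b = 28 (b = -44 + 72 = 28)
h = 1215/28 (h = 45 - 9*(5 - 1*0)/28 = 45 - 9*(5 + 0)/28 = 45 - 45/28 = 1215/28 ≈ 43.393)
h**3 = (1215/28)**3 = 1793613375/21952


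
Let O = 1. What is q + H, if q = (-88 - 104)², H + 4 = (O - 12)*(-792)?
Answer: 45572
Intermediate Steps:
H = 8708 (H = -4 + (1 - 12)*(-792) = -4 - 11*(-792) = -4 + 8712 = 8708)
q = 36864 (q = (-192)² = 36864)
q + H = 36864 + 8708 = 45572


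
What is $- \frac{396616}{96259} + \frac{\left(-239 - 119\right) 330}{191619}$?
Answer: $- \frac{29123733188}{6148351107} \approx -4.7368$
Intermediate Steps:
$- \frac{396616}{96259} + \frac{\left(-239 - 119\right) 330}{191619} = \left(-396616\right) \frac{1}{96259} + \left(-358\right) 330 \cdot \frac{1}{191619} = - \frac{396616}{96259} - \frac{39380}{63873} = - \frac{29123733188}{6148351107}$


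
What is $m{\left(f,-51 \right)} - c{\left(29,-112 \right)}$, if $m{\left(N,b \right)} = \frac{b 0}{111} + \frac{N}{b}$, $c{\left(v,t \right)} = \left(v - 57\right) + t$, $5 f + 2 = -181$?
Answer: $\frac{11961}{85} \approx 140.72$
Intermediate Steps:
$f = - \frac{183}{5}$ ($f = - \frac{2}{5} + \frac{1}{5} \left(-181\right) = - \frac{2}{5} - \frac{181}{5} = - \frac{183}{5} \approx -36.6$)
$c{\left(v,t \right)} = -57 + t + v$ ($c{\left(v,t \right)} = \left(-57 + v\right) + t = -57 + t + v$)
$m{\left(N,b \right)} = \frac{N}{b}$ ($m{\left(N,b \right)} = 0 \cdot \frac{1}{111} + \frac{N}{b} = 0 + \frac{N}{b} = \frac{N}{b}$)
$m{\left(f,-51 \right)} - c{\left(29,-112 \right)} = - \frac{183}{5 \left(-51\right)} - \left(-57 - 112 + 29\right) = \left(- \frac{183}{5}\right) \left(- \frac{1}{51}\right) - -140 = \frac{61}{85} + 140 = \frac{11961}{85}$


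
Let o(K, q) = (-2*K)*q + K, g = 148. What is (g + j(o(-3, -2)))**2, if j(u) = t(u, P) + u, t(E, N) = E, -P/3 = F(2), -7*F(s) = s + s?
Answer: 13924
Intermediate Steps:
F(s) = -2*s/7 (F(s) = -(s + s)/7 = -2*s/7)
P = 12/7 (P = -(-6)*2/7 = -3*(-4/7) = 12/7 ≈ 1.7143)
o(K, q) = K - 2*K*q (o(K, q) = -2*K*q + K = K - 2*K*q)
j(u) = 2*u (j(u) = u + u = 2*u)
(g + j(o(-3, -2)))**2 = (148 + 2*(-3*(1 - 2*(-2))))**2 = (148 + 2*(-3*(1 + 4)))**2 = (148 + 2*(-3*5))**2 = (148 + 2*(-15))**2 = (148 - 30)**2 = 118**2 = 13924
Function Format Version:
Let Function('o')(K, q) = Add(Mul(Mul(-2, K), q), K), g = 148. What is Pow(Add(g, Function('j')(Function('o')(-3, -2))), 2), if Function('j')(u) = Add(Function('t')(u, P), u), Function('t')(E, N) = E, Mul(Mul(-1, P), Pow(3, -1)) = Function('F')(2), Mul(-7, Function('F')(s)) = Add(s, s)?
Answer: 13924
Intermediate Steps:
Function('F')(s) = Mul(Rational(-2, 7), s) (Function('F')(s) = Mul(Rational(-1, 7), Add(s, s)) = Mul(Rational(-1, 7), Mul(2, s)) = Mul(Rational(-2, 7), s))
P = Rational(12, 7) (P = Mul(-3, Mul(Rational(-2, 7), 2)) = Mul(-3, Rational(-4, 7)) = Rational(12, 7) ≈ 1.7143)
Function('o')(K, q) = Add(K, Mul(-2, K, q)) (Function('o')(K, q) = Add(Mul(-2, K, q), K) = Add(K, Mul(-2, K, q)))
Function('j')(u) = Mul(2, u) (Function('j')(u) = Add(u, u) = Mul(2, u))
Pow(Add(g, Function('j')(Function('o')(-3, -2))), 2) = Pow(Add(148, Mul(2, Mul(-3, Add(1, Mul(-2, -2))))), 2) = Pow(Add(148, Mul(2, Mul(-3, Add(1, 4)))), 2) = Pow(Add(148, Mul(2, Mul(-3, 5))), 2) = Pow(Add(148, Mul(2, -15)), 2) = Pow(Add(148, -30), 2) = Pow(118, 2) = 13924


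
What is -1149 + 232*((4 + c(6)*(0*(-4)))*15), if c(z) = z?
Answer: 12771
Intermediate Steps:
-1149 + 232*((4 + c(6)*(0*(-4)))*15) = -1149 + 232*((4 + 6*(0*(-4)))*15) = -1149 + 232*((4 + 6*0)*15) = -1149 + 232*((4 + 0)*15) = -1149 + 232*(4*15) = -1149 + 232*60 = -1149 + 13920 = 12771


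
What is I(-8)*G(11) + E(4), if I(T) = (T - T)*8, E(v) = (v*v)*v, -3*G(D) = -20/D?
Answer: 64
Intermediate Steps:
G(D) = 20/(3*D) (G(D) = -(-20)/(3*D) = 20/(3*D))
E(v) = v**3 (E(v) = v**2*v = v**3)
I(T) = 0 (I(T) = 0*8 = 0)
I(-8)*G(11) + E(4) = 0*((20/3)/11) + 4**3 = 0*((20/3)*(1/11)) + 64 = 0*(20/33) + 64 = 0 + 64 = 64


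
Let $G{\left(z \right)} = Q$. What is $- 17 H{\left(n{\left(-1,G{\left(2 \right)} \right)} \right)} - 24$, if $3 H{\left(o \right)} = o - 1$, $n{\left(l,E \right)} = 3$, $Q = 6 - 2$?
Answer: $- \frac{106}{3} \approx -35.333$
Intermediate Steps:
$Q = 4$ ($Q = 6 - 2 = 4$)
$G{\left(z \right)} = 4$
$H{\left(o \right)} = - \frac{1}{3} + \frac{o}{3}$ ($H{\left(o \right)} = \frac{o - 1}{3} = \frac{-1 + o}{3} = - \frac{1}{3} + \frac{o}{3}$)
$- 17 H{\left(n{\left(-1,G{\left(2 \right)} \right)} \right)} - 24 = - 17 \left(- \frac{1}{3} + \frac{1}{3} \cdot 3\right) - 24 = - 17 \left(- \frac{1}{3} + 1\right) - 24 = \left(-17\right) \frac{2}{3} - 24 = - \frac{34}{3} - 24 = - \frac{106}{3}$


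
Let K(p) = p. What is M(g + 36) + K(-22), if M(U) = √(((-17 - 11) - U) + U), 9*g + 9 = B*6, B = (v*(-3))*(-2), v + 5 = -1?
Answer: -22 + 2*I*√7 ≈ -22.0 + 5.2915*I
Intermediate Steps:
v = -6 (v = -5 - 1 = -6)
B = -36 (B = -6*(-3)*(-2) = 18*(-2) = -36)
g = -25 (g = -1 + (-36*6)/9 = -1 + (⅑)*(-216) = -1 - 24 = -25)
M(U) = 2*I*√7 (M(U) = √((-28 - U) + U) = √(-28) = 2*I*√7)
M(g + 36) + K(-22) = 2*I*√7 - 22 = -22 + 2*I*√7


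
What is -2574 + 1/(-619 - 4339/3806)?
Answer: -6075295028/2360253 ≈ -2574.0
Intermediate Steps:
-2574 + 1/(-619 - 4339/3806) = -2574 + 1/(-2360253/3806) = -2574 - 3806/2360253 = -6075295028/2360253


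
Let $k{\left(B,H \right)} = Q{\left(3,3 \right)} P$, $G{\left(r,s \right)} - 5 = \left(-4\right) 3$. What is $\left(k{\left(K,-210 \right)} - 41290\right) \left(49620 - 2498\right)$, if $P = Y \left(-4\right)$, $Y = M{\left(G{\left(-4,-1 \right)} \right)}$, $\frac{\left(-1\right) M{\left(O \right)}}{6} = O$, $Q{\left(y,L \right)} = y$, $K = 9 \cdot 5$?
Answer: $-1969416868$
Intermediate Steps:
$K = 45$
$G{\left(r,s \right)} = -7$ ($G{\left(r,s \right)} = 5 - 12 = -7$)
$M{\left(O \right)} = - 6 O$
$Y = 42$ ($Y = \left(-6\right) \left(-7\right) = 42$)
$P = -168$ ($P = 42 \left(-4\right) = -168$)
$k{\left(B,H \right)} = -504$ ($k{\left(B,H \right)} = 3 \left(-168\right) = -504$)
$\left(k{\left(K,-210 \right)} - 41290\right) \left(49620 - 2498\right) = \left(-504 - 41290\right) \left(49620 - 2498\right) = \left(-41794\right) 47122 = -1969416868$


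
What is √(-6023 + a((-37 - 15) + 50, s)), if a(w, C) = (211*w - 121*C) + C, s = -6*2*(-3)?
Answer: I*√10765 ≈ 103.75*I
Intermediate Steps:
s = 36 (s = -12*(-3) = 36)
a(w, C) = -120*C + 211*w (a(w, C) = (-121*C + 211*w) + C = -120*C + 211*w)
√(-6023 + a((-37 - 15) + 50, s)) = √(-6023 + (-120*36 + 211*((-37 - 15) + 50))) = √(-6023 + (-4320 + 211*(-52 + 50))) = √(-6023 + (-4320 + 211*(-2))) = √(-6023 + (-4320 - 422)) = √(-6023 - 4742) = √(-10765) = I*√10765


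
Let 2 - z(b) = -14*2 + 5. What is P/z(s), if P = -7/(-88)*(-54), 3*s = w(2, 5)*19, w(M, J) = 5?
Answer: -189/1100 ≈ -0.17182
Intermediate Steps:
s = 95/3 (s = (5*19)/3 = (⅓)*95 = 95/3 ≈ 31.667)
z(b) = 25 (z(b) = 2 - (-14*2 + 5) = 2 - (-28 + 5) = 2 - 1*(-23) = 2 + 23 = 25)
P = -189/44 (P = -7*(-1/88)*(-54) = (7/88)*(-54) = -189/44 ≈ -4.2955)
P/z(s) = -189/44/25 = -189/44*1/25 = -189/1100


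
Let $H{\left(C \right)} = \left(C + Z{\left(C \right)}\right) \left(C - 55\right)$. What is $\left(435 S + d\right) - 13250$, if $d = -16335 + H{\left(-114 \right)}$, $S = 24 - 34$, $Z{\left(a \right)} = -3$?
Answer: $-14162$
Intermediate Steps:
$S = -10$ ($S = 24 - 34 = -10$)
$H{\left(C \right)} = \left(-55 + C\right) \left(-3 + C\right)$ ($H{\left(C \right)} = \left(C - 3\right) \left(C - 55\right) = \left(-3 + C\right) \left(-55 + C\right) = \left(-55 + C\right) \left(-3 + C\right)$)
$d = 3438$ ($d = -16335 + \left(165 + \left(-114\right)^{2} - -6612\right) = -16335 + \left(165 + 12996 + 6612\right) = -16335 + 19773 = 3438$)
$\left(435 S + d\right) - 13250 = \left(435 \left(-10\right) + 3438\right) - 13250 = \left(-4350 + 3438\right) - 13250 = -912 - 13250 = -14162$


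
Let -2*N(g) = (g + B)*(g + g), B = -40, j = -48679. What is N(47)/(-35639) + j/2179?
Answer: -1734153990/77657381 ≈ -22.331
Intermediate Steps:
N(g) = -g*(-40 + g) (N(g) = -(g - 40)*(g + g)/2 = -(-40 + g)*2*g/2 = -g*(-40 + g))
N(47)/(-35639) + j/2179 = (47*(40 - 1*47))/(-35639) - 48679/2179 = (47*(40 - 47))*(-1/35639) - 48679*1/2179 = (47*(-7))*(-1/35639) - 48679/2179 = -329*(-1/35639) - 48679/2179 = 329/35639 - 48679/2179 = -1734153990/77657381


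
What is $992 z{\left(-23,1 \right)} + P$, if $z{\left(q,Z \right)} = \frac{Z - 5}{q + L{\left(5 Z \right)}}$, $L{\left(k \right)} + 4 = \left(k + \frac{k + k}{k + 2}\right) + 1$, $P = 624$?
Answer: $\frac{113264}{137} \approx 826.74$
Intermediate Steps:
$L{\left(k \right)} = -3 + k + \frac{2 k}{2 + k}$ ($L{\left(k \right)} = -4 + \left(\left(k + \frac{k + k}{k + 2}\right) + 1\right) = -4 + \left(\left(k + \frac{2 k}{2 + k}\right) + 1\right) = -4 + \left(1 + k + \frac{2 k}{2 + k}\right) = -3 + k + \frac{2 k}{2 + k}$)
$z{\left(q,Z \right)} = \frac{-5 + Z}{q + \frac{-6 + 5 Z + 25 Z^{2}}{2 + 5 Z}}$ ($z{\left(q,Z \right)} = \frac{Z - 5}{q + \frac{-6 + 5 Z + \left(5 Z\right)^{2}}{2 + 5 Z}} = \frac{-5 + Z}{q + \frac{-6 + 5 Z + 25 Z^{2}}{2 + 5 Z}}$)
$992 z{\left(-23,1 \right)} + P = 992 \frac{\left(-5 + 1\right) \left(2 + 5 \cdot 1\right)}{-6 + 5 \cdot 1 + 25 \cdot 1^{2} - 23 \left(2 + 5 \cdot 1\right)} + 624 = 992 \frac{1}{-6 + 5 + 25 \cdot 1 - 23 \left(2 + 5\right)} \left(-4\right) \left(2 + 5\right) + 624 = 992 \frac{1}{-6 + 5 + 25 - 161} \left(-4\right) 7 + 624 = 992 \frac{1}{-137} \left(-4\right) 7 + 624 = 992 \left(\left(- \frac{1}{137}\right) \left(-4\right) 7\right) + 624 = 992 \cdot \frac{28}{137} + 624 = \frac{27776}{137} + 624 = \frac{113264}{137}$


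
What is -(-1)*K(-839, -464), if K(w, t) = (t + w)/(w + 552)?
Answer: 1303/287 ≈ 4.5401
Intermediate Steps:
K(w, t) = (t + w)/(552 + w)
-(-1)*K(-839, -464) = -(-1)*(-464 - 839)/(552 - 839) = -(-1)*-1303/(-287) = -(-1)*(-1/287*(-1303)) = -(-1)*1303/287 = -1*(-1303/287) = 1303/287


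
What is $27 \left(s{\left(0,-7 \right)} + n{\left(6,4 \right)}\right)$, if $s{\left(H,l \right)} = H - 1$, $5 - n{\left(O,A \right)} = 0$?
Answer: $108$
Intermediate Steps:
$n{\left(O,A \right)} = 5$ ($n{\left(O,A \right)} = 5 - 0 = 5 + 0 = 5$)
$s{\left(H,l \right)} = -1 + H$
$27 \left(s{\left(0,-7 \right)} + n{\left(6,4 \right)}\right) = 27 \left(\left(-1 + 0\right) + 5\right) = 27 \left(-1 + 5\right) = 27 \cdot 4 = 108$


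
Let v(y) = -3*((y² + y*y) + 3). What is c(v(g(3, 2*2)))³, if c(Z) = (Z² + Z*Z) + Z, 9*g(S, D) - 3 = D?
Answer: 11142612740463875/387420489 ≈ 2.8761e+7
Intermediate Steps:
g(S, D) = ⅓ + D/9
v(y) = -9 - 6*y² (v(y) = -3*((y² + y²) + 3) = -3*(2*y² + 3) = -3*(3 + 2*y²) = -9 - 6*y²)
c(Z) = Z + 2*Z² (c(Z) = (Z² + Z²) + Z = 2*Z² + Z = Z + 2*Z²)
c(v(g(3, 2*2)))³ = ((-9 - 6*(⅓ + (2*2)/9)²)*(1 + 2*(-9 - 6*(⅓ + (2*2)/9)²)))³ = ((-9 - 6*(⅓ + (⅑)*4)²)*(1 + 2*(-9 - 6*(⅓ + (⅑)*4)²)))³ = ((-9 - 6*(⅓ + 4/9)²)*(1 + 2*(-9 - 6*(⅓ + 4/9)²)))³ = ((-9 - 6*(7/9)²)*(1 + 2*(-9 - 6*(7/9)²)))³ = ((-9 - 6*49/81)*(1 + 2*(-9 - 6*49/81)))³ = ((-9 - 98/27)*(1 + 2*(-9 - 98/27)))³ = (-341*(1 + 2*(-341/27))/27)³ = (-341*(1 - 682/27)/27)³ = (-341/27*(-655/27))³ = (223355/729)³ = 11142612740463875/387420489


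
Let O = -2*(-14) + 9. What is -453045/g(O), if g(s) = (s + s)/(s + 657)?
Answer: -157206615/37 ≈ -4.2488e+6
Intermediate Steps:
O = 37 (O = 28 + 9 = 37)
g(s) = 2*s/(657 + s) (g(s) = (2*s)/(657 + s) = 2*s/(657 + s))
-453045/g(O) = -453045/(2*37/(657 + 37)) = -453045/(2*37/694) = -453045/(2*37*(1/694)) = -453045/37/347 = -453045*347/37 = -157206615/37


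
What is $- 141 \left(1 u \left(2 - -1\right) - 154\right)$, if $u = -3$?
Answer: $22983$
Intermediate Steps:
$- 141 \left(1 u \left(2 - -1\right) - 154\right) = - 141 \left(1 \left(-3\right) \left(2 - -1\right) - 154\right) = - 141 \left(- 3 \left(2 + 1\right) - 154\right) = - 141 \left(\left(-3\right) 3 - 154\right) = - 141 \left(-9 - 154\right) = \left(-141\right) \left(-163\right) = 22983$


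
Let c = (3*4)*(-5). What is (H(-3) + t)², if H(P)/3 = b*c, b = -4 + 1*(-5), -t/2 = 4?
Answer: 2598544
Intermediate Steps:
t = -8 (t = -2*4 = -8)
c = -60 (c = 12*(-5) = -60)
b = -9 (b = -4 - 5 = -9)
H(P) = 1620 (H(P) = 3*(-9*(-60)) = 3*540 = 1620)
(H(-3) + t)² = (1620 - 8)² = 1612² = 2598544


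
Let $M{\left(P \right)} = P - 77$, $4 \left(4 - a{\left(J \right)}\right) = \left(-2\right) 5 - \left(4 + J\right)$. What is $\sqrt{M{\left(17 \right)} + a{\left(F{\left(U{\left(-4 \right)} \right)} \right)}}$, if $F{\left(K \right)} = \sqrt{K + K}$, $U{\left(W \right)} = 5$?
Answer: $\frac{\sqrt{-210 + \sqrt{10}}}{2} \approx 7.1909 i$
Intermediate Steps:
$F{\left(K \right)} = \sqrt{2} \sqrt{K}$ ($F{\left(K \right)} = \sqrt{2 K} = \sqrt{2} \sqrt{K}$)
$a{\left(J \right)} = \frac{15}{2} + \frac{J}{4}$ ($a{\left(J \right)} = 4 - \frac{\left(-2\right) 5 - \left(4 + J\right)}{4} = 4 - \frac{-10 - \left(4 + J\right)}{4} = 4 - \frac{-14 - J}{4} = 4 + \left(\frac{7}{2} + \frac{J}{4}\right) = \frac{15}{2} + \frac{J}{4}$)
$M{\left(P \right)} = -77 + P$ ($M{\left(P \right)} = P - 77 = -77 + P$)
$\sqrt{M{\left(17 \right)} + a{\left(F{\left(U{\left(-4 \right)} \right)} \right)}} = \sqrt{\left(-77 + 17\right) + \left(\frac{15}{2} + \frac{\sqrt{2} \sqrt{5}}{4}\right)} = \sqrt{-60 + \left(\frac{15}{2} + \frac{\sqrt{10}}{4}\right)} = \sqrt{- \frac{105}{2} + \frac{\sqrt{10}}{4}}$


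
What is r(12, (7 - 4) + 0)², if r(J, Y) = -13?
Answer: 169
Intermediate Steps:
r(12, (7 - 4) + 0)² = (-13)² = 169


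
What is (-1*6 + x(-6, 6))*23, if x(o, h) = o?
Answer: -276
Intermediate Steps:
(-1*6 + x(-6, 6))*23 = (-1*6 - 6)*23 = (-6 - 6)*23 = -12*23 = -276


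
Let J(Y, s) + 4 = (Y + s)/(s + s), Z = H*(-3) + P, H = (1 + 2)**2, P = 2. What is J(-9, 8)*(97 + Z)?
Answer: -585/2 ≈ -292.50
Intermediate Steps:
H = 9 (H = 3**2 = 9)
Z = -25 (Z = 9*(-3) + 2 = -27 + 2 = -25)
J(Y, s) = -4 + (Y + s)/(2*s) (J(Y, s) = -4 + (Y + s)/(s + s) = -4 + (Y + s)/((2*s)) = -4 + (Y + s)*(1/(2*s)) = -4 + (Y + s)/(2*s))
J(-9, 8)*(97 + Z) = ((1/2)*(-9 - 7*8)/8)*(97 - 25) = ((1/2)*(1/8)*(-9 - 56))*72 = ((1/2)*(1/8)*(-65))*72 = -65/16*72 = -585/2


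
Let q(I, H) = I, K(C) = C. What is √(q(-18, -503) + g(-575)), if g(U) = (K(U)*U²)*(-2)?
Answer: 2*√95054683 ≈ 19499.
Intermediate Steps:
g(U) = -2*U³ (g(U) = (U*U²)*(-2) = U³*(-2) = -2*U³)
√(q(-18, -503) + g(-575)) = √(-18 - 2*(-575)³) = √(-18 - 2*(-190109375)) = √(-18 + 380218750) = √380218732 = 2*√95054683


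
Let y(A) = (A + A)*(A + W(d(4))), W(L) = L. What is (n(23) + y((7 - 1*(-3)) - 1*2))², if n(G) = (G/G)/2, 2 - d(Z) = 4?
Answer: 37249/4 ≈ 9312.3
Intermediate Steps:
d(Z) = -2 (d(Z) = 2 - 1*4 = 2 - 4 = -2)
y(A) = 2*A*(-2 + A) (y(A) = (A + A)*(A - 2) = (2*A)*(-2 + A) = 2*A*(-2 + A))
n(G) = ½ (n(G) = 1*(½) = ½)
(n(23) + y((7 - 1*(-3)) - 1*2))² = (½ + 2*((7 - 1*(-3)) - 1*2)*(-2 + ((7 - 1*(-3)) - 1*2)))² = (½ + 2*((7 + 3) - 2)*(-2 + ((7 + 3) - 2)))² = (½ + 2*(10 - 2)*(-2 + (10 - 2)))² = (½ + 2*8*(-2 + 8))² = (½ + 2*8*6)² = (½ + 96)² = (193/2)² = 37249/4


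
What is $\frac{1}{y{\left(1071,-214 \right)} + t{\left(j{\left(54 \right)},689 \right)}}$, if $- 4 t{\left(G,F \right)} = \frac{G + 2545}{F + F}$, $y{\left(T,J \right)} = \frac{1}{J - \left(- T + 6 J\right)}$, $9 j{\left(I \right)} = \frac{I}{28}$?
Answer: $- \frac{12708976}{5862545} \approx -2.1678$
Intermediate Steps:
$j{\left(I \right)} = \frac{I}{252}$ ($j{\left(I \right)} = \frac{I \frac{1}{28}}{9} = \frac{\frac{1}{28} I}{9} = \frac{I}{252}$)
$y{\left(T,J \right)} = \frac{1}{T - 5 J}$ ($y{\left(T,J \right)} = \frac{1}{J - \left(- T + 6 J\right)} = \frac{1}{T - 5 J}$)
$t{\left(G,F \right)} = - \frac{2545 + G}{8 F}$ ($t{\left(G,F \right)} = - \frac{\left(G + 2545\right) \frac{1}{F + F}}{4} = - \frac{\left(2545 + G\right) \frac{1}{2 F}}{4} = - \frac{\frac{1}{2} \frac{1}{F} \left(2545 + G\right)}{4} = - \frac{2545 + G}{8 F}$)
$\frac{1}{y{\left(1071,-214 \right)} + t{\left(j{\left(54 \right)},689 \right)}} = \frac{1}{- \frac{1}{\left(-1\right) 1071 + 5 \left(-214\right)} + \frac{-2545 - \frac{1}{252} \cdot 54}{8 \cdot 689}} = \frac{1}{- \frac{1}{-1071 - 1070} + \frac{1}{8} \cdot \frac{1}{689} \left(-2545 - \frac{3}{14}\right)} = \frac{1}{- \frac{1}{-2141} + \frac{1}{8} \cdot \frac{1}{689} \left(-2545 - \frac{3}{14}\right)} = \frac{1}{\left(-1\right) \left(- \frac{1}{2141}\right) + \frac{1}{8} \cdot \frac{1}{689} \left(- \frac{35633}{14}\right)} = \frac{1}{\frac{1}{2141} - \frac{2741}{5936}} = \frac{1}{- \frac{5862545}{12708976}} = - \frac{12708976}{5862545}$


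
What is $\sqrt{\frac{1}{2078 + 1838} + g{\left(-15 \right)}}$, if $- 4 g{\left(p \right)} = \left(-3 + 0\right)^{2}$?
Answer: $\frac{i \sqrt{8624990}}{1958} \approx 1.4999 i$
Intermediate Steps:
$g{\left(p \right)} = - \frac{9}{4}$ ($g{\left(p \right)} = - \frac{\left(-3 + 0\right)^{2}}{4} = - \frac{\left(-3\right)^{2}}{4} = \left(- \frac{1}{4}\right) 9 = - \frac{9}{4}$)
$\sqrt{\frac{1}{2078 + 1838} + g{\left(-15 \right)}} = \sqrt{\frac{1}{2078 + 1838} - \frac{9}{4}} = \sqrt{\frac{1}{3916} - \frac{9}{4}} = \sqrt{- \frac{4405}{1958}} = \frac{i \sqrt{8624990}}{1958}$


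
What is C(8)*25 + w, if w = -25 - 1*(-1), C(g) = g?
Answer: 176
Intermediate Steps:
w = -24 (w = -25 + 1 = -24)
C(8)*25 + w = 8*25 - 24 = 200 - 24 = 176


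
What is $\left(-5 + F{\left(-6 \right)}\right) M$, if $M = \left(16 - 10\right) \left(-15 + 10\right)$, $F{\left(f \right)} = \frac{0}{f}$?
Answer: $150$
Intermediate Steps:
$F{\left(f \right)} = 0$
$M = -30$ ($M = 6 \left(-5\right) = -30$)
$\left(-5 + F{\left(-6 \right)}\right) M = \left(-5 + 0\right) \left(-30\right) = \left(-5\right) \left(-30\right) = 150$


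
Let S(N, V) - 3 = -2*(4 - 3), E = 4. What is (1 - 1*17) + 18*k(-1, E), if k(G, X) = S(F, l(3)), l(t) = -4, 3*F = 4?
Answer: 2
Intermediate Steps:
F = 4/3 (F = (⅓)*4 = 4/3 ≈ 1.3333)
S(N, V) = 1 (S(N, V) = 3 - 2*(4 - 3) = 3 - 2*1 = 3 - 2 = 1)
k(G, X) = 1
(1 - 1*17) + 18*k(-1, E) = (1 - 1*17) + 18*1 = (1 - 17) + 18 = -16 + 18 = 2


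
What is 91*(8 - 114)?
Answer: -9646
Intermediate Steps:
91*(8 - 114) = 91*(-106) = -9646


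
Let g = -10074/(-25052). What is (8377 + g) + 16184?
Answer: 307656123/12526 ≈ 24561.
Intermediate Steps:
g = 5037/12526 (g = -10074*(-1/25052) = 5037/12526 ≈ 0.40212)
(8377 + g) + 16184 = (8377 + 5037/12526) + 16184 = 104935339/12526 + 16184 = 307656123/12526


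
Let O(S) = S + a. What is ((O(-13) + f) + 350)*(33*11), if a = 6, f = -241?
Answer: 37026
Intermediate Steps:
O(S) = 6 + S (O(S) = S + 6 = 6 + S)
((O(-13) + f) + 350)*(33*11) = (((6 - 13) - 241) + 350)*(33*11) = ((-7 - 241) + 350)*363 = (-248 + 350)*363 = 102*363 = 37026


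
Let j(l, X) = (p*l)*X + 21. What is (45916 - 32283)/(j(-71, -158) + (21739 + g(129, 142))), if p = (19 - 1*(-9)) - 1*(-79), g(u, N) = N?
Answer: 13633/1222228 ≈ 0.011154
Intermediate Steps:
p = 107 (p = (19 + 9) + 79 = 28 + 79 = 107)
j(l, X) = 21 + 107*X*l (j(l, X) = (107*l)*X + 21 = 107*X*l + 21 = 21 + 107*X*l)
(45916 - 32283)/(j(-71, -158) + (21739 + g(129, 142))) = (45916 - 32283)/((21 + 107*(-158)*(-71)) + (21739 + 142)) = 13633/((21 + 1200326) + 21881) = 13633/(1200347 + 21881) = 13633/1222228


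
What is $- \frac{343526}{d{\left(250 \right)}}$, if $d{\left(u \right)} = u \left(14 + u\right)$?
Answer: $- \frac{171763}{33000} \approx -5.2049$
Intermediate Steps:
$- \frac{343526}{d{\left(250 \right)}} = - \frac{343526}{250 \left(14 + 250\right)} = - \frac{343526}{250 \cdot 264} = - \frac{343526}{66000} = \left(-343526\right) \frac{1}{66000} = - \frac{171763}{33000}$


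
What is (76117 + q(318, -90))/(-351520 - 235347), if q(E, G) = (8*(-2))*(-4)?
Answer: -76181/586867 ≈ -0.12981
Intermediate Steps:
q(E, G) = 64 (q(E, G) = -16*(-4) = 64)
(76117 + q(318, -90))/(-351520 - 235347) = (76117 + 64)/(-351520 - 235347) = 76181/(-586867) = 76181*(-1/586867) = -76181/586867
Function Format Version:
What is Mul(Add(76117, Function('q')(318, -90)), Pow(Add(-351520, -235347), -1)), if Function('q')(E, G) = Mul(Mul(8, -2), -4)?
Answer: Rational(-76181, 586867) ≈ -0.12981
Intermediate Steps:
Function('q')(E, G) = 64 (Function('q')(E, G) = Mul(-16, -4) = 64)
Mul(Add(76117, Function('q')(318, -90)), Pow(Add(-351520, -235347), -1)) = Mul(Add(76117, 64), Pow(Add(-351520, -235347), -1)) = Mul(76181, Pow(-586867, -1)) = Mul(76181, Rational(-1, 586867)) = Rational(-76181, 586867)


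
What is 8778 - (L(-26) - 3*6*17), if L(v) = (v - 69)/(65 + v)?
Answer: 354371/39 ≈ 9086.4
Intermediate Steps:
L(v) = (-69 + v)/(65 + v)
8778 - (L(-26) - 3*6*17) = 8778 - ((-69 - 26)/(65 - 26) - 3*6*17) = 8778 - (-95/39 - 18*17) = 8778 - ((1/39)*(-95) - 1*306) = 8778 - (-95/39 - 306) = 8778 - 1*(-12029/39) = 8778 + 12029/39 = 354371/39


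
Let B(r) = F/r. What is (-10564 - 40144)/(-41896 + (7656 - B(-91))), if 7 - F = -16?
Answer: 4614428/3115817 ≈ 1.4810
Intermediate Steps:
F = 23 (F = 7 - 1*(-16) = 7 + 16 = 23)
B(r) = 23/r
(-10564 - 40144)/(-41896 + (7656 - B(-91))) = (-10564 - 40144)/(-41896 + (7656 - 23/(-91))) = -50708/(-41896 + (7656 - 23*(-1)/91)) = -50708/(-41896 + (7656 - 1*(-23/91))) = -50708/(-41896 + (7656 + 23/91)) = -50708/(-41896 + 696719/91) = -50708/(-3115817/91) = -50708*(-91/3115817) = 4614428/3115817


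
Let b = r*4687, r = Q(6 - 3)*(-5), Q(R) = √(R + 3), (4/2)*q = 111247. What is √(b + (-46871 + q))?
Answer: √(35010 - 93740*√6)/2 ≈ 220.57*I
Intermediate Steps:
q = 111247/2 (q = (½)*111247 = 111247/2 ≈ 55624.)
Q(R) = √(3 + R)
r = -5*√6 (r = √(3 + (6 - 3))*(-5) = √(3 + 3)*(-5) = √6*(-5) = -5*√6 ≈ -12.247)
b = -23435*√6 (b = -5*√6*4687 = -23435*√6 ≈ -57404.)
√(b + (-46871 + q)) = √(-23435*√6 + (-46871 + 111247/2)) = √(-23435*√6 + 17505/2) = √(17505/2 - 23435*√6)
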